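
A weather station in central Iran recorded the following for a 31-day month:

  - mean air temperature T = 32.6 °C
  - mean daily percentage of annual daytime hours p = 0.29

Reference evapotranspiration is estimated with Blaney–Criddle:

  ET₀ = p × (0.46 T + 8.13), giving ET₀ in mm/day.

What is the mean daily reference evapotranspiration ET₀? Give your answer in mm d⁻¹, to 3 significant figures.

6.71 mm d⁻¹

ET₀ = 0.29 × (0.46 × 32.6 + 8.13) = 0.29 × 23.126 = 6.7065 mm/d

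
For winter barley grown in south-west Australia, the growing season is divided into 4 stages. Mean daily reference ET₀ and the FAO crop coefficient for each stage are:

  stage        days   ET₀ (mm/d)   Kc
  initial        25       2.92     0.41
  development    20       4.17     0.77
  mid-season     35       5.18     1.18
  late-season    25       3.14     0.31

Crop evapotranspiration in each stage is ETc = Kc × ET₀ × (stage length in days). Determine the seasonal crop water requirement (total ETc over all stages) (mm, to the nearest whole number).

332 mm

initial: 0.41 × 2.92 × 25 = 29.93 mm
development: 0.77 × 4.17 × 20 = 64.22 mm
mid-season: 1.18 × 5.18 × 35 = 213.93 mm
late-season: 0.31 × 3.14 × 25 = 24.34 mm
Seasonal total = 332.42 mm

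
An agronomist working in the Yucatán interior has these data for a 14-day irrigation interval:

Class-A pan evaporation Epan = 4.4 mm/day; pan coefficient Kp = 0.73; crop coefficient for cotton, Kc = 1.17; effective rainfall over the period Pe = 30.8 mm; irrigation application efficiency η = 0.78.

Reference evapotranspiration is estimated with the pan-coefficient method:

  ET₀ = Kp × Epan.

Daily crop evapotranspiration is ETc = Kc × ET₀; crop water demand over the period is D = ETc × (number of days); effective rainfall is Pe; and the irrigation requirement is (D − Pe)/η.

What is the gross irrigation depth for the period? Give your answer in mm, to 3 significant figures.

ET₀ = 0.73 × 4.4 = 3.2120 mm/d
ETc = Kc × ET₀ = 1.17 × 3.2120 = 3.7580 mm/d
Crop demand D = ETc × 14 d = 3.7580 × 14 = 52.612 mm
D − Pe = 52.612 − 30.8 = 21.812 mm
Gross irrigation = 21.812 / 0.78 = 27.964 mm

28.0 mm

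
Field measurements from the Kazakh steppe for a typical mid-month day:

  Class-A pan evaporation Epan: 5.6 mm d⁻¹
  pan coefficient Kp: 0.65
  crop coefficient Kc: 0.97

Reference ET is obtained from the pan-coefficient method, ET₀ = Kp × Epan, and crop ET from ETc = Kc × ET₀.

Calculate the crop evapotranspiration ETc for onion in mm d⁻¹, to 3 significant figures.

3.53 mm d⁻¹

ET₀ = 0.65 × 5.6 = 3.6400 mm/d
ETc = Kc × ET₀ = 0.97 × 3.6400 = 3.5308 mm/d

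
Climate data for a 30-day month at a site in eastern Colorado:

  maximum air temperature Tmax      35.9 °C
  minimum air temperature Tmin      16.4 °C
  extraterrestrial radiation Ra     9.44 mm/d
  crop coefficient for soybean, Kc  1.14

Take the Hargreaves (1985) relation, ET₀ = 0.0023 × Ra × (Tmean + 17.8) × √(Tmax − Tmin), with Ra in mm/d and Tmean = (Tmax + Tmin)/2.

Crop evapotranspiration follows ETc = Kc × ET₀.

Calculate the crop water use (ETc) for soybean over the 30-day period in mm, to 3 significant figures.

Tmean = (35.9 + 16.4)/2 = 26.15 °C
ET₀ = 0.0023 × 9.44 × (26.15 + 17.8) × √19.5 = 0.0023 × 9.44 × 43.95 × 4.4159 = 4.2138 mm/d
ETc = Kc × ET₀ = 1.14 × 4.2138 = 4.8037 mm/d
Over 30 days: 4.8037 × 30 = 144.111 mm

144 mm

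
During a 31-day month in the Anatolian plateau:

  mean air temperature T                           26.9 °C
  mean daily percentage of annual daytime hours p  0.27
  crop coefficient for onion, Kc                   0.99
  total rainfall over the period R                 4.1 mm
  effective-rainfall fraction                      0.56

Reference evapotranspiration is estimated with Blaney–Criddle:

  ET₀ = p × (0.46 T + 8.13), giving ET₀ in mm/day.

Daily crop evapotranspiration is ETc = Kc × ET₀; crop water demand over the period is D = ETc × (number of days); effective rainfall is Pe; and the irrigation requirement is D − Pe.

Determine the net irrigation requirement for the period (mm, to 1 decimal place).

167.6 mm

ET₀ = 0.27 × (0.46 × 26.9 + 8.13) = 0.27 × 20.504 = 5.5361 mm/d
ETc = Kc × ET₀ = 0.99 × 5.5361 = 5.4807 mm/d
Crop demand D = ETc × 31 d = 5.4807 × 31 = 169.902 mm
Pe = 0.56 × 4.1 = 2.296 mm
D − Pe = 169.902 − 2.296 = 167.606 mm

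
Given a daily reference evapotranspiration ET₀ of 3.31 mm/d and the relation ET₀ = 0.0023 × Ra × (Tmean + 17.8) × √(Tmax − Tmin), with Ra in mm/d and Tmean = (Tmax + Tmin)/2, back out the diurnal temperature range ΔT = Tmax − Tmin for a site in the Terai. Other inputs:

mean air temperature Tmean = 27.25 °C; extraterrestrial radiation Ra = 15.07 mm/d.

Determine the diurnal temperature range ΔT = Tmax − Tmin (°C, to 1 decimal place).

4.5 °C

√ΔT = ET₀ / [0.0023 × Ra × (Tmean+17.8)] = 3.31 / (0.0023 × 15.07 × 45.05) = 2.1198
ΔT = 2.1198² = 4.494 °C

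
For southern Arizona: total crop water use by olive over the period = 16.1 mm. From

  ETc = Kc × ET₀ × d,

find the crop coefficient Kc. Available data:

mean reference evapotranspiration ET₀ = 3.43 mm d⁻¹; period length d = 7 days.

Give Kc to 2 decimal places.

0.67

ETc = Kc × ET₀ × d  ⇒  Kc = ETc / (ET₀ × d)
Kc = 16.1 / (3.43 × 7) = 16.1 / 24.01 = 0.6706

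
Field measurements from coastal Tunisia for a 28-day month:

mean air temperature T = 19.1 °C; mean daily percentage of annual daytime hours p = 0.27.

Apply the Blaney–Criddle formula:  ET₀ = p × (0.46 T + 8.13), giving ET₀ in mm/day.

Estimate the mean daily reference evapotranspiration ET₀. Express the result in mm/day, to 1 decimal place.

ET₀ = 0.27 × (0.46 × 19.1 + 8.13) = 0.27 × 16.916 = 4.5673 mm/d

4.6 mm/day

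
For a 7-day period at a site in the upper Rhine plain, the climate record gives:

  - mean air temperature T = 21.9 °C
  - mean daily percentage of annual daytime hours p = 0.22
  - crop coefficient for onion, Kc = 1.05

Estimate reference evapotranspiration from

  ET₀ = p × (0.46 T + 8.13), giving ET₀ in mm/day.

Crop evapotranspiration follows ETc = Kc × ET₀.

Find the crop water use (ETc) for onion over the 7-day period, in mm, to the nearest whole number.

29 mm

ET₀ = 0.22 × (0.46 × 21.9 + 8.13) = 0.22 × 18.204 = 4.0049 mm/d
ETc = Kc × ET₀ = 1.05 × 4.0049 = 4.2051 mm/d
Over 7 days: 4.2051 × 7 = 29.436 mm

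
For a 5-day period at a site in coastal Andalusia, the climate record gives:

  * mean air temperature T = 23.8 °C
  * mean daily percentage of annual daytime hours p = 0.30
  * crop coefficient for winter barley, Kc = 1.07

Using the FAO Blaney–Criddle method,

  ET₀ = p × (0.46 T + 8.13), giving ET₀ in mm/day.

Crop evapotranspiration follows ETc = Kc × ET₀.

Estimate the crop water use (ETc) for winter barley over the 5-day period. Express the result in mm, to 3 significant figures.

ET₀ = 0.30 × (0.46 × 23.8 + 8.13) = 0.30 × 19.078 = 5.7234 mm/d
ETc = Kc × ET₀ = 1.07 × 5.7234 = 6.1240 mm/d
Over 5 days: 6.1240 × 5 = 30.620 mm

30.6 mm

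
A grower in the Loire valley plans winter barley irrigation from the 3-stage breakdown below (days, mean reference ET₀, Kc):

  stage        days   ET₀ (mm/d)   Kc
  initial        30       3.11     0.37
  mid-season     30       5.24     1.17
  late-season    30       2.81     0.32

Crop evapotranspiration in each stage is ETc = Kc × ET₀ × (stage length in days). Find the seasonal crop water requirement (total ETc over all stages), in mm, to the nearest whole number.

245 mm

initial: 0.37 × 3.11 × 30 = 34.52 mm
mid-season: 1.17 × 5.24 × 30 = 183.92 mm
late-season: 0.32 × 2.81 × 30 = 26.98 mm
Seasonal total = 245.42 mm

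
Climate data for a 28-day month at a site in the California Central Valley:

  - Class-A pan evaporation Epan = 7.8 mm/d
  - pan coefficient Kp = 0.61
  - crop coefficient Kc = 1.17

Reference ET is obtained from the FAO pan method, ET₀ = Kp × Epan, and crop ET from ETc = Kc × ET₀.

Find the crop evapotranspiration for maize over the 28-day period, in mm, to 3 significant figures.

ET₀ = 0.61 × 7.8 = 4.7580 mm/d
ETc = Kc × ET₀ = 1.17 × 4.7580 = 5.5669 mm/d
Over 28 days: 5.5669 × 28 = 155.873 mm

156 mm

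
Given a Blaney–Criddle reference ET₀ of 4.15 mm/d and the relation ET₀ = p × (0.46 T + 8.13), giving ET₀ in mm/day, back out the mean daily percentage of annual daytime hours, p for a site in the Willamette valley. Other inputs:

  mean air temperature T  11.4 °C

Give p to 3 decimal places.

p = ET₀ / (0.46 T + 8.13) = 4.15 / (0.46 × 11.4 + 8.13) = 4.15 / 13.374 = 0.3103

0.310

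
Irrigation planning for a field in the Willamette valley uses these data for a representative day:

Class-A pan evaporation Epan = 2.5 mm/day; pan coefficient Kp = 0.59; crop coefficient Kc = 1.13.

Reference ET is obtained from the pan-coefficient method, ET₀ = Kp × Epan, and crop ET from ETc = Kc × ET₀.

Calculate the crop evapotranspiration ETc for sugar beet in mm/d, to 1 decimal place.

1.7 mm/d

ET₀ = 0.59 × 2.5 = 1.4750 mm/d
ETc = Kc × ET₀ = 1.13 × 1.4750 = 1.6668 mm/d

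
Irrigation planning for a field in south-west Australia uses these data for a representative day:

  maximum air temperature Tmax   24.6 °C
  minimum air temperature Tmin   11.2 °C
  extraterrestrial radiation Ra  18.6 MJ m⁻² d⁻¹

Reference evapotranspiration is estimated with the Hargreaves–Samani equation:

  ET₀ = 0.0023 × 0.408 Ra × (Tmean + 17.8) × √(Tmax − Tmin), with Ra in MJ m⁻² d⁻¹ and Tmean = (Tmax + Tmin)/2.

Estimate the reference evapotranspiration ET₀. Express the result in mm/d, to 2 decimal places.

Tmean = (24.6 + 11.2)/2 = 17.90 °C
0.408 Ra = 0.408 × 18.6 = 7.5888 mm/d equivalent
ET₀ = 0.0023 × 7.5888 × (17.90 + 17.8) × √13.4 = 0.0023 × 7.5888 × 35.70 × 3.6606 = 2.2810 mm/d

2.28 mm/d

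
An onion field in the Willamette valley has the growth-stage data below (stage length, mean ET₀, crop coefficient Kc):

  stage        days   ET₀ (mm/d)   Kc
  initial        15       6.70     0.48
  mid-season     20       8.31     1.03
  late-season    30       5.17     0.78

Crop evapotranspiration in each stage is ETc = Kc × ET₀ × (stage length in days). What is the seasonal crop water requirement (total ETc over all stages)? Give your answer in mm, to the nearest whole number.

340 mm

initial: 0.48 × 6.70 × 15 = 48.24 mm
mid-season: 1.03 × 8.31 × 20 = 171.19 mm
late-season: 0.78 × 5.17 × 30 = 120.98 mm
Seasonal total = 340.41 mm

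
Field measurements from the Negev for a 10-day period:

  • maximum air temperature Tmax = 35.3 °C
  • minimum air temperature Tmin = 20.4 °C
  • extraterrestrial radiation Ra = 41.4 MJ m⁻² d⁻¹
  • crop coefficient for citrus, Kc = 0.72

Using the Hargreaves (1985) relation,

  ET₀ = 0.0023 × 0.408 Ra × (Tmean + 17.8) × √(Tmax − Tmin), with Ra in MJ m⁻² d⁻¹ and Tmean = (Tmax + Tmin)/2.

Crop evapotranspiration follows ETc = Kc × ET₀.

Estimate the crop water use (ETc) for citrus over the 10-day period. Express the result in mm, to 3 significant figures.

Tmean = (35.3 + 20.4)/2 = 27.85 °C
0.408 Ra = 0.408 × 41.4 = 16.8912 mm/d equivalent
ET₀ = 0.0023 × 16.8912 × (27.85 + 17.8) × √14.9 = 0.0023 × 16.8912 × 45.65 × 3.8601 = 6.8459 mm/d
ETc = Kc × ET₀ = 0.72 × 6.8459 = 4.9290 mm/d
Over 10 days: 4.9290 × 10 = 49.290 mm

49.3 mm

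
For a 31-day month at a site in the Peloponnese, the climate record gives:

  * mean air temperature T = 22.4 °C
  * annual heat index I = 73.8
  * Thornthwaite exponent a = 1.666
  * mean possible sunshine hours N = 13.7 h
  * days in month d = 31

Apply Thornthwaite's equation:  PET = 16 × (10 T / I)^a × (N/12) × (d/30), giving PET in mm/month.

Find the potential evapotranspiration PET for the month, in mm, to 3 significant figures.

10T/I = 10 × 22.4 / 73.8 = 3.0352
(10T/I)^a = 3.0352^1.666 = 6.3581
Uncorrected PET = 16 × 6.3581 = 101.730 mm
Correction = (N/12)(d/30) = (13.7/12)(31/30) = 1.1797
PET = 101.730 × 1.1797 = 120.011 mm/month

120 mm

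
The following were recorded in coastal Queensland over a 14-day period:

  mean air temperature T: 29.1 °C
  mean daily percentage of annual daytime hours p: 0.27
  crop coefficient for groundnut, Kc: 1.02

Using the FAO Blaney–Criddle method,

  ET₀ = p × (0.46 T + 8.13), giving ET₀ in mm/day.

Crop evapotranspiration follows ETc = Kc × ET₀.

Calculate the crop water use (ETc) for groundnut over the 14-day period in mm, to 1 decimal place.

ET₀ = 0.27 × (0.46 × 29.1 + 8.13) = 0.27 × 21.516 = 5.8093 mm/d
ETc = Kc × ET₀ = 1.02 × 5.8093 = 5.9255 mm/d
Over 14 days: 5.9255 × 14 = 82.957 mm

83.0 mm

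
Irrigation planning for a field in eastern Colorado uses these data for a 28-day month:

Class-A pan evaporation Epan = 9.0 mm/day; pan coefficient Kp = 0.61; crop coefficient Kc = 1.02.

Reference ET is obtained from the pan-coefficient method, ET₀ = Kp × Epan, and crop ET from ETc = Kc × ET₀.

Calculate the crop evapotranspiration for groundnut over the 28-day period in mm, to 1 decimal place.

ET₀ = 0.61 × 9.0 = 5.4900 mm/d
ETc = Kc × ET₀ = 1.02 × 5.4900 = 5.5998 mm/d
Over 28 days: 5.5998 × 28 = 156.794 mm

156.8 mm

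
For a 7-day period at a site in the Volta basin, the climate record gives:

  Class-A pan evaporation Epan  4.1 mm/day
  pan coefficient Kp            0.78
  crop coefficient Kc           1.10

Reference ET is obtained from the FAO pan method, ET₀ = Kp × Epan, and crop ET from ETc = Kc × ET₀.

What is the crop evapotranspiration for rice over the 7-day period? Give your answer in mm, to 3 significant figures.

ET₀ = 0.78 × 4.1 = 3.1980 mm/d
ETc = Kc × ET₀ = 1.10 × 3.1980 = 3.5178 mm/d
Over 7 days: 3.5178 × 7 = 24.625 mm

24.6 mm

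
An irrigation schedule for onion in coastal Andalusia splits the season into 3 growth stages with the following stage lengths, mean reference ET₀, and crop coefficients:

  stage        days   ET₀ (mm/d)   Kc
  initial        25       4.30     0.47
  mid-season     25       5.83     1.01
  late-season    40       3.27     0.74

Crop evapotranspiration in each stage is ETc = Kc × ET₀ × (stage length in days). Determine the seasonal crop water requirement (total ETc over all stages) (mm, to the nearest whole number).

295 mm

initial: 0.47 × 4.30 × 25 = 50.53 mm
mid-season: 1.01 × 5.83 × 25 = 147.21 mm
late-season: 0.74 × 3.27 × 40 = 96.79 mm
Seasonal total = 294.53 mm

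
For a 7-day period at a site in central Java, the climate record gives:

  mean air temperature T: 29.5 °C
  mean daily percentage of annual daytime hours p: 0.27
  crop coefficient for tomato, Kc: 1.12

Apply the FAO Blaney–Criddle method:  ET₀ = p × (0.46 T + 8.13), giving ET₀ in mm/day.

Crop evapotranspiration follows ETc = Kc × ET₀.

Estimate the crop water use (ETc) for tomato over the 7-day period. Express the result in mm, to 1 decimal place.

45.9 mm

ET₀ = 0.27 × (0.46 × 29.5 + 8.13) = 0.27 × 21.700 = 5.8590 mm/d
ETc = Kc × ET₀ = 1.12 × 5.8590 = 6.5621 mm/d
Over 7 days: 6.5621 × 7 = 45.935 mm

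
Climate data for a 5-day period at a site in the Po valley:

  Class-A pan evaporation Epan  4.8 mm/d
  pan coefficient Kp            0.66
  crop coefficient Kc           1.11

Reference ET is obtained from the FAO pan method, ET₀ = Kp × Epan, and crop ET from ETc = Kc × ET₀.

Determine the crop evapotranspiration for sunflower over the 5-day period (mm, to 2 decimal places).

17.58 mm

ET₀ = 0.66 × 4.8 = 3.1680 mm/d
ETc = Kc × ET₀ = 1.11 × 3.1680 = 3.5165 mm/d
Over 5 days: 3.5165 × 5 = 17.583 mm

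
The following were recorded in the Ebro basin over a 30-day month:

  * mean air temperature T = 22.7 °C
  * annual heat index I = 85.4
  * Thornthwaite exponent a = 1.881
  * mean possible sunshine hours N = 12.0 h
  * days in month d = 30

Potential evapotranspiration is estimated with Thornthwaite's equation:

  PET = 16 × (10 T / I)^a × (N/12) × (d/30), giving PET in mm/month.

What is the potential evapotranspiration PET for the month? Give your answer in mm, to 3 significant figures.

101 mm

10T/I = 10 × 22.7 / 85.4 = 2.6581
(10T/I)^a = 2.6581^1.881 = 6.2895
Uncorrected PET = 16 × 6.2895 = 100.632 mm
Correction = (N/12)(d/30) = (12.0/12)(30/30) = 1.0000
PET = 100.632 × 1.0000 = 100.632 mm/month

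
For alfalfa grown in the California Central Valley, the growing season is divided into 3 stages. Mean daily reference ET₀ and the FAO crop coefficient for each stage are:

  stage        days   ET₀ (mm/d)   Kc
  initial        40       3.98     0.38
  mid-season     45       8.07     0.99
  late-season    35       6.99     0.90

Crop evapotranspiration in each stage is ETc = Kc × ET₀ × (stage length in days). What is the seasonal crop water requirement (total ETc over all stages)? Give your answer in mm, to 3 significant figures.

640 mm

initial: 0.38 × 3.98 × 40 = 60.50 mm
mid-season: 0.99 × 8.07 × 45 = 359.52 mm
late-season: 0.90 × 6.99 × 35 = 220.19 mm
Seasonal total = 640.21 mm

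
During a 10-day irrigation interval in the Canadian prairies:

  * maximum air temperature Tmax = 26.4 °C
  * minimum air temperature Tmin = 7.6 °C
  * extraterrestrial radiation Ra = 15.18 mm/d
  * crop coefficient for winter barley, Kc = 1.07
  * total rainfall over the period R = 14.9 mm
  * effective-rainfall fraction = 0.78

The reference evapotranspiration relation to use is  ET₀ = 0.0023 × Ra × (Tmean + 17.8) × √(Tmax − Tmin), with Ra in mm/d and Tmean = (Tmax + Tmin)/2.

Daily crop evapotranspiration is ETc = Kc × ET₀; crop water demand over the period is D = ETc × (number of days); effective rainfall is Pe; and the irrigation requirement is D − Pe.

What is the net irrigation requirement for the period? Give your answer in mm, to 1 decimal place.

Tmean = (26.4 + 7.6)/2 = 17.00 °C
ET₀ = 0.0023 × 15.18 × (17.00 + 17.8) × √18.8 = 0.0023 × 15.18 × 34.80 × 4.3359 = 5.2681 mm/d
ETc = Kc × ET₀ = 1.07 × 5.2681 = 5.6369 mm/d
Crop demand D = ETc × 10 d = 5.6369 × 10 = 56.369 mm
Pe = 0.78 × 14.9 = 11.622 mm
D − Pe = 56.369 − 11.622 = 44.747 mm

44.7 mm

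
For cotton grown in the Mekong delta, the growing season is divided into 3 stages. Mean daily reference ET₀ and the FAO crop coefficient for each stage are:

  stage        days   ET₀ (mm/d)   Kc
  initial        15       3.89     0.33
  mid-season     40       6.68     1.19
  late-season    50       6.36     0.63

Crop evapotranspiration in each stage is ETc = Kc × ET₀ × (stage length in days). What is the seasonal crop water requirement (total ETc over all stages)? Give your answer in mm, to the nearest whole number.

initial: 0.33 × 3.89 × 15 = 19.26 mm
mid-season: 1.19 × 6.68 × 40 = 317.97 mm
late-season: 0.63 × 6.36 × 50 = 200.34 mm
Seasonal total = 537.57 mm

538 mm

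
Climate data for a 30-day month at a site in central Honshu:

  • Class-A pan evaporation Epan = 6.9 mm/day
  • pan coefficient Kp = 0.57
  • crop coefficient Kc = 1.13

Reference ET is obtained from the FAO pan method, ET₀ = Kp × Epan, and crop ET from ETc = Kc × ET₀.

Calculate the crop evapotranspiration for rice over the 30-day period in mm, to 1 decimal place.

133.3 mm

ET₀ = 0.57 × 6.9 = 3.9330 mm/d
ETc = Kc × ET₀ = 1.13 × 3.9330 = 4.4443 mm/d
Over 30 days: 4.4443 × 30 = 133.329 mm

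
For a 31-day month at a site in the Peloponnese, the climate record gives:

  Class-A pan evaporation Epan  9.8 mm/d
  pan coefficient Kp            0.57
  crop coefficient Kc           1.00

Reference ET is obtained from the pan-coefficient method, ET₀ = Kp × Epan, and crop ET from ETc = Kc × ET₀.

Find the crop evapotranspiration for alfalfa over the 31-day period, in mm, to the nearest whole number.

173 mm

ET₀ = 0.57 × 9.8 = 5.5860 mm/d
ETc = Kc × ET₀ = 1.00 × 5.5860 = 5.5860 mm/d
Over 31 days: 5.5860 × 31 = 173.166 mm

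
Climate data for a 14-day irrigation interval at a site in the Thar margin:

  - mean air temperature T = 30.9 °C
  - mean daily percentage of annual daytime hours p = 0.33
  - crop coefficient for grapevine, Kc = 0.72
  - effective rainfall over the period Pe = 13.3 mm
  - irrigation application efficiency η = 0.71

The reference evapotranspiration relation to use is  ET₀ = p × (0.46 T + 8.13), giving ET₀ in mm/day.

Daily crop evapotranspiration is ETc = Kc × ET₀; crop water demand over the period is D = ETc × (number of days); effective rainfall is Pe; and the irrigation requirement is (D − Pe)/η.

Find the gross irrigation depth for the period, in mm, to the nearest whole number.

ET₀ = 0.33 × (0.46 × 30.9 + 8.13) = 0.33 × 22.344 = 7.3735 mm/d
ETc = Kc × ET₀ = 0.72 × 7.3735 = 5.3089 mm/d
Crop demand D = ETc × 14 d = 5.3089 × 14 = 74.325 mm
D − Pe = 74.325 − 13.3 = 61.025 mm
Gross irrigation = 61.025 / 0.71 = 85.951 mm

86 mm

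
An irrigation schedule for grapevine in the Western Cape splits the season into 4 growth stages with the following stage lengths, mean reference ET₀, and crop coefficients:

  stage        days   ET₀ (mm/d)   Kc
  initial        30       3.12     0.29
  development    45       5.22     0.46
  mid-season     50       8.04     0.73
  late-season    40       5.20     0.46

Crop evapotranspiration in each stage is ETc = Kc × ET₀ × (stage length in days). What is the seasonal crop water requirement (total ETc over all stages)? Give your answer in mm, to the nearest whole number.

524 mm

initial: 0.29 × 3.12 × 30 = 27.14 mm
development: 0.46 × 5.22 × 45 = 108.05 mm
mid-season: 0.73 × 8.04 × 50 = 293.46 mm
late-season: 0.46 × 5.20 × 40 = 95.68 mm
Seasonal total = 524.33 mm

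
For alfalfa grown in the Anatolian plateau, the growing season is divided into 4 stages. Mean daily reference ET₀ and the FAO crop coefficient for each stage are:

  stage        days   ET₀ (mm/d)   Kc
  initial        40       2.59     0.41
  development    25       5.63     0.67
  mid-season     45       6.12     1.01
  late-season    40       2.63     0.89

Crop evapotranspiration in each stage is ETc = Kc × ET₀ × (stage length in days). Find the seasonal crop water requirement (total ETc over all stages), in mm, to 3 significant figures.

initial: 0.41 × 2.59 × 40 = 42.48 mm
development: 0.67 × 5.63 × 25 = 94.30 mm
mid-season: 1.01 × 6.12 × 45 = 278.15 mm
late-season: 0.89 × 2.63 × 40 = 93.63 mm
Seasonal total = 508.56 mm

509 mm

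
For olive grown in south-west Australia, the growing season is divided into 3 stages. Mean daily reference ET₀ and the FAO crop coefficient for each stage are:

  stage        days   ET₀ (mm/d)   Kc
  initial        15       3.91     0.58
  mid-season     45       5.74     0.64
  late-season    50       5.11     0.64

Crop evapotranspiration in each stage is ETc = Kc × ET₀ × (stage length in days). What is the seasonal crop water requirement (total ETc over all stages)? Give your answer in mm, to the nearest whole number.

initial: 0.58 × 3.91 × 15 = 34.02 mm
mid-season: 0.64 × 5.74 × 45 = 165.31 mm
late-season: 0.64 × 5.11 × 50 = 163.52 mm
Seasonal total = 362.85 mm

363 mm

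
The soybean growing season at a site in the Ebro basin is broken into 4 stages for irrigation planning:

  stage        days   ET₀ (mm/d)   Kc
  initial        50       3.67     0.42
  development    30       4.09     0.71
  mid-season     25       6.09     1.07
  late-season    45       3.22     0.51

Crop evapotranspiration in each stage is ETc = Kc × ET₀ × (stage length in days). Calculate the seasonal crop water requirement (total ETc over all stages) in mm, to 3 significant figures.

401 mm

initial: 0.42 × 3.67 × 50 = 77.07 mm
development: 0.71 × 4.09 × 30 = 87.12 mm
mid-season: 1.07 × 6.09 × 25 = 162.91 mm
late-season: 0.51 × 3.22 × 45 = 73.90 mm
Seasonal total = 401.00 mm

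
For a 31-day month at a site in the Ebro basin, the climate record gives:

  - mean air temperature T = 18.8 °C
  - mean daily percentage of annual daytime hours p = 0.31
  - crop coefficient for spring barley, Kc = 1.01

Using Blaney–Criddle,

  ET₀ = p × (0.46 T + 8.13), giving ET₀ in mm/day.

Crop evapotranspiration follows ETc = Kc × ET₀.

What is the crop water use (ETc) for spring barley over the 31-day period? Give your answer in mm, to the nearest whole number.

ET₀ = 0.31 × (0.46 × 18.8 + 8.13) = 0.31 × 16.778 = 5.2012 mm/d
ETc = Kc × ET₀ = 1.01 × 5.2012 = 5.2532 mm/d
Over 31 days: 5.2532 × 31 = 162.849 mm

163 mm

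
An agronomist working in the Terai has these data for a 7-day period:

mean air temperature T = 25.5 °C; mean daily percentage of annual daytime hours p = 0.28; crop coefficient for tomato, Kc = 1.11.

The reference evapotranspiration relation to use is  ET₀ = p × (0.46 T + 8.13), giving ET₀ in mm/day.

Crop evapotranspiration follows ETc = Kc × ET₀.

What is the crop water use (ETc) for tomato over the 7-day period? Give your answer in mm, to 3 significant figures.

ET₀ = 0.28 × (0.46 × 25.5 + 8.13) = 0.28 × 19.860 = 5.5608 mm/d
ETc = Kc × ET₀ = 1.11 × 5.5608 = 6.1725 mm/d
Over 7 days: 6.1725 × 7 = 43.208 mm

43.2 mm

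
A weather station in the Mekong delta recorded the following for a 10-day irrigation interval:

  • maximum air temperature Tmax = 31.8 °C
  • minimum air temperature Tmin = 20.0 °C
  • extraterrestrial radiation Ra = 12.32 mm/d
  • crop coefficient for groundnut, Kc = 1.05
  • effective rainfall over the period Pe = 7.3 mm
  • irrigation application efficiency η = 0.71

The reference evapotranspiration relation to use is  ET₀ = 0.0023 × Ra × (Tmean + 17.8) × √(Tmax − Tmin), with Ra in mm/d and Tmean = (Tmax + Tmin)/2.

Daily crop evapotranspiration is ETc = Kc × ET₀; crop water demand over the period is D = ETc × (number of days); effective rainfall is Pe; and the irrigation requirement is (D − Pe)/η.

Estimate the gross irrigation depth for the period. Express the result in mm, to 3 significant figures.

Tmean = (31.8 + 20.0)/2 = 25.90 °C
ET₀ = 0.0023 × 12.32 × (25.90 + 17.8) × √11.8 = 0.0023 × 12.32 × 43.70 × 3.4351 = 4.2536 mm/d
ETc = Kc × ET₀ = 1.05 × 4.2536 = 4.4663 mm/d
Crop demand D = ETc × 10 d = 4.4663 × 10 = 44.663 mm
D − Pe = 44.663 − 7.3 = 37.363 mm
Gross irrigation = 37.363 / 0.71 = 52.624 mm

52.6 mm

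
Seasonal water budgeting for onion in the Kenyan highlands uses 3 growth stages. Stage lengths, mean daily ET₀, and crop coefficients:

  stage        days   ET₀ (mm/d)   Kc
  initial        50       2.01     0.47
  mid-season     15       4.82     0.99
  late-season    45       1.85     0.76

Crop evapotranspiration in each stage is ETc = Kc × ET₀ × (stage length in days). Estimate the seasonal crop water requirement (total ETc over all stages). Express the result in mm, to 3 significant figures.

initial: 0.47 × 2.01 × 50 = 47.24 mm
mid-season: 0.99 × 4.82 × 15 = 71.58 mm
late-season: 0.76 × 1.85 × 45 = 63.27 mm
Seasonal total = 182.09 mm

182 mm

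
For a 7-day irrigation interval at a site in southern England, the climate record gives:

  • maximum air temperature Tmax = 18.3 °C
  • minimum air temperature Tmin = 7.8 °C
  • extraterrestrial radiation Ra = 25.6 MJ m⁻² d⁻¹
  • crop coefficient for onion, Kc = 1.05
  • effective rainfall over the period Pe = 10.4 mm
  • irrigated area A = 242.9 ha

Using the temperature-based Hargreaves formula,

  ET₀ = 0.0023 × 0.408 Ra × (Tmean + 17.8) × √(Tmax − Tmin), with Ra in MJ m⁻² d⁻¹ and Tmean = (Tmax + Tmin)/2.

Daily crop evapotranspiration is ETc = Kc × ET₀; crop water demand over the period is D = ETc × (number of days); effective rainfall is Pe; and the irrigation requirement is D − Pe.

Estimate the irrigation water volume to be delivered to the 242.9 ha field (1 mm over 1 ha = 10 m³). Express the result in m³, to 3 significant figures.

Tmean = (18.3 + 7.8)/2 = 13.05 °C
0.408 Ra = 0.408 × 25.6 = 10.4448 mm/d equivalent
ET₀ = 0.0023 × 10.4448 × (13.05 + 17.8) × √10.5 = 0.0023 × 10.4448 × 30.85 × 3.2404 = 2.4015 mm/d
ETc = Kc × ET₀ = 1.05 × 2.4015 = 2.5216 mm/d
Crop demand D = ETc × 7 d = 2.5216 × 7 = 17.651 mm
D − Pe = 17.651 − 10.4 = 7.251 mm
Volume = 7.251 mm × 242.9 ha × 10 = 17612.7 m³

17600 m³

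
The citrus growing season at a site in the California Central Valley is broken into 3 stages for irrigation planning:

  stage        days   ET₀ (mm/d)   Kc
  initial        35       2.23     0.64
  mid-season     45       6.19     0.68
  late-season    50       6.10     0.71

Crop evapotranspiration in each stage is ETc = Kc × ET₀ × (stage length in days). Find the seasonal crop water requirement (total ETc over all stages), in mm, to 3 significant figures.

initial: 0.64 × 2.23 × 35 = 49.95 mm
mid-season: 0.68 × 6.19 × 45 = 189.41 mm
late-season: 0.71 × 6.10 × 50 = 216.55 mm
Seasonal total = 455.91 mm

456 mm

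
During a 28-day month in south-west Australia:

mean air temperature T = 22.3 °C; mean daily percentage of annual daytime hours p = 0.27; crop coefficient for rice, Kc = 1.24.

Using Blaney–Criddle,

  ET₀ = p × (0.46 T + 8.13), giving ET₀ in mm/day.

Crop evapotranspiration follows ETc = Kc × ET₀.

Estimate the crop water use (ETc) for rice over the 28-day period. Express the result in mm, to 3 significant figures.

ET₀ = 0.27 × (0.46 × 22.3 + 8.13) = 0.27 × 18.388 = 4.9648 mm/d
ETc = Kc × ET₀ = 1.24 × 4.9648 = 6.1564 mm/d
Over 28 days: 6.1564 × 28 = 172.379 mm

172 mm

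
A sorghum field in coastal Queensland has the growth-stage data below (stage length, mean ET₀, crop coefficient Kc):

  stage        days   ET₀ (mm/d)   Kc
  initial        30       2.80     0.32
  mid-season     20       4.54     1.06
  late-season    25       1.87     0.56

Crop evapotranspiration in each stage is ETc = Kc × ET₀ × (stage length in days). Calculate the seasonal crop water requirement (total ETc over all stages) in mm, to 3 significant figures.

initial: 0.32 × 2.80 × 30 = 26.88 mm
mid-season: 1.06 × 4.54 × 20 = 96.25 mm
late-season: 0.56 × 1.87 × 25 = 26.18 mm
Seasonal total = 149.31 mm

149 mm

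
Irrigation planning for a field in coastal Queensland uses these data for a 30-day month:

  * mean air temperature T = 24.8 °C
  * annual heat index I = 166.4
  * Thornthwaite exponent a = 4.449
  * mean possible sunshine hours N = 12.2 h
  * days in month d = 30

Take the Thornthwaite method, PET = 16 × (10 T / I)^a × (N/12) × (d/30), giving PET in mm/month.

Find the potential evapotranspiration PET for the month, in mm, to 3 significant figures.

10T/I = 10 × 24.8 / 166.4 = 1.4904
(10T/I)^a = 1.4904^4.449 = 5.9023
Uncorrected PET = 16 × 5.9023 = 94.437 mm
Correction = (N/12)(d/30) = (12.2/12)(30/30) = 1.0167
PET = 94.437 × 1.0167 = 96.014 mm/month

96.0 mm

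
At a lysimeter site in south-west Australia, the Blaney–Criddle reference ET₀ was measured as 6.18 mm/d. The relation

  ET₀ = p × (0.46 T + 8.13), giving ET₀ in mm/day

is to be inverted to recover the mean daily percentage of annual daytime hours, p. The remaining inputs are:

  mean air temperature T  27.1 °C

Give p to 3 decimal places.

p = ET₀ / (0.46 T + 8.13) = 6.18 / (0.46 × 27.1 + 8.13) = 6.18 / 20.596 = 0.3001

0.300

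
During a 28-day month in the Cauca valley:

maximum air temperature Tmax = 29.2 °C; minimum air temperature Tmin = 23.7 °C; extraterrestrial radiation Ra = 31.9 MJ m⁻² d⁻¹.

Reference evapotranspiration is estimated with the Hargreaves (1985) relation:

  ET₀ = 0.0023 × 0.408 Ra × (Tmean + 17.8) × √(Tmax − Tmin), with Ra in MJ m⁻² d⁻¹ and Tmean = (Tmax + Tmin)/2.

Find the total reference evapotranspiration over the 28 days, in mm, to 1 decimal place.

Tmean = (29.2 + 23.7)/2 = 26.45 °C
0.408 Ra = 0.408 × 31.9 = 13.0152 mm/d equivalent
ET₀ = 0.0023 × 13.0152 × (26.45 + 17.8) × √5.5 = 0.0023 × 13.0152 × 44.25 × 2.3452 = 3.1065 mm/d
Over 28 days: 3.1065 × 28 = 86.982 mm

87.0 mm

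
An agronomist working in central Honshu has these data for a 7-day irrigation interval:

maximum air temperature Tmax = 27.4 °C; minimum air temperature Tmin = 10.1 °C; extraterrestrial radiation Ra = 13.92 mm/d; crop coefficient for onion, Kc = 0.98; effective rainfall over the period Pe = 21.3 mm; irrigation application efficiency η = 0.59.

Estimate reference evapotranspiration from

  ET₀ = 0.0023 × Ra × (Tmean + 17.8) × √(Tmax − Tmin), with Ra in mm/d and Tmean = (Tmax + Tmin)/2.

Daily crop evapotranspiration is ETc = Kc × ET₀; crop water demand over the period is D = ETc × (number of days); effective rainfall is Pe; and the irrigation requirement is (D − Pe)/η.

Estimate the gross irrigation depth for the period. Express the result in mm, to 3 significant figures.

20.5 mm

Tmean = (27.4 + 10.1)/2 = 18.75 °C
ET₀ = 0.0023 × 13.92 × (18.75 + 17.8) × √17.3 = 0.0023 × 13.92 × 36.55 × 4.1593 = 4.8671 mm/d
ETc = Kc × ET₀ = 0.98 × 4.8671 = 4.7698 mm/d
Crop demand D = ETc × 7 d = 4.7698 × 7 = 33.389 mm
D − Pe = 33.389 − 21.3 = 12.089 mm
Gross irrigation = 12.089 / 0.59 = 20.490 mm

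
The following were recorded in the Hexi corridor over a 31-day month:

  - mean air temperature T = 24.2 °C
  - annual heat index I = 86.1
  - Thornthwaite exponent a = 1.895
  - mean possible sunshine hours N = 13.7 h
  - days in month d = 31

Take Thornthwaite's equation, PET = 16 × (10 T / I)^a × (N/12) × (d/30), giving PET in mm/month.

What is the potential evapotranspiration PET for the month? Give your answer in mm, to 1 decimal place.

133.8 mm

10T/I = 10 × 24.2 / 86.1 = 2.8107
(10T/I)^a = 2.8107^1.895 = 7.0877
Uncorrected PET = 16 × 7.0877 = 113.403 mm
Correction = (N/12)(d/30) = (13.7/12)(31/30) = 1.1797
PET = 113.403 × 1.1797 = 133.782 mm/month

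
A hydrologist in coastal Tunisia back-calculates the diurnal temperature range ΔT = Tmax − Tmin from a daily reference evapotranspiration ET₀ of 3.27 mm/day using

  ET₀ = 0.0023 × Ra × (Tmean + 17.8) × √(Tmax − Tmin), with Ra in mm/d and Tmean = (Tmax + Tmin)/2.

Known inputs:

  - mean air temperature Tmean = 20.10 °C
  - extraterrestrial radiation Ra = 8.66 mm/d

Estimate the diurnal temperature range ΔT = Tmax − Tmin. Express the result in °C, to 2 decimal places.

√ΔT = ET₀ / [0.0023 × Ra × (Tmean+17.8)] = 3.27 / (0.0023 × 8.66 × 37.90) = 4.3317
ΔT = 4.3317² = 18.764 °C

18.76 °C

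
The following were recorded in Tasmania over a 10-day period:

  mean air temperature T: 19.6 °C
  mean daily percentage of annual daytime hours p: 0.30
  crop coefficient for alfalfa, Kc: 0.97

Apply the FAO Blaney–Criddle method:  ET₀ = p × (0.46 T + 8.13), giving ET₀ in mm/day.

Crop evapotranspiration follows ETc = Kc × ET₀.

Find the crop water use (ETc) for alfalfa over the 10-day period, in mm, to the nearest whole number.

50 mm

ET₀ = 0.30 × (0.46 × 19.6 + 8.13) = 0.30 × 17.146 = 5.1438 mm/d
ETc = Kc × ET₀ = 0.97 × 5.1438 = 4.9895 mm/d
Over 10 days: 4.9895 × 10 = 49.895 mm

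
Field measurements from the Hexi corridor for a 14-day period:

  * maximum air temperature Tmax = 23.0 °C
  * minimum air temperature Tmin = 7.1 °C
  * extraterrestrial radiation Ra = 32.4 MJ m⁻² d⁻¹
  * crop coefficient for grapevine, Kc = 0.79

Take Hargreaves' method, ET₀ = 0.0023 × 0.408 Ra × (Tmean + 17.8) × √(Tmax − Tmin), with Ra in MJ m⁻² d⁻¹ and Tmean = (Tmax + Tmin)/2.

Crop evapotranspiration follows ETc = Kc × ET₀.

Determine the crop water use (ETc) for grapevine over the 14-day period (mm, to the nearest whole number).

Tmean = (23.0 + 7.1)/2 = 15.05 °C
0.408 Ra = 0.408 × 32.4 = 13.2192 mm/d equivalent
ET₀ = 0.0023 × 13.2192 × (15.05 + 17.8) × √15.9 = 0.0023 × 13.2192 × 32.85 × 3.9875 = 3.9826 mm/d
ETc = Kc × ET₀ = 0.79 × 3.9826 = 3.1463 mm/d
Over 14 days: 3.1463 × 14 = 44.048 mm

44 mm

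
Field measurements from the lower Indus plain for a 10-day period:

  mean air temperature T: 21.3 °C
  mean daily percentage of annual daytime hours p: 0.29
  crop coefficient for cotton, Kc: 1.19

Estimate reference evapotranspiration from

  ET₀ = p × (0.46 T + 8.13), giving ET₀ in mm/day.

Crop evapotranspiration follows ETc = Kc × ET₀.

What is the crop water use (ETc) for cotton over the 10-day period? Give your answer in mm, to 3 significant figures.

ET₀ = 0.29 × (0.46 × 21.3 + 8.13) = 0.29 × 17.928 = 5.1991 mm/d
ETc = Kc × ET₀ = 1.19 × 5.1991 = 6.1869 mm/d
Over 10 days: 6.1869 × 10 = 61.869 mm

61.9 mm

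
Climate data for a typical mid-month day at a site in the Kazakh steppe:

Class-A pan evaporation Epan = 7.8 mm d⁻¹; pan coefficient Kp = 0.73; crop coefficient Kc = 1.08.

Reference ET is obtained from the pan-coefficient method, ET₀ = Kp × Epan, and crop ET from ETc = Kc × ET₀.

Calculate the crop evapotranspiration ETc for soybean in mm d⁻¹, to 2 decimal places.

6.15 mm d⁻¹

ET₀ = 0.73 × 7.8 = 5.6940 mm/d
ETc = Kc × ET₀ = 1.08 × 5.6940 = 6.1495 mm/d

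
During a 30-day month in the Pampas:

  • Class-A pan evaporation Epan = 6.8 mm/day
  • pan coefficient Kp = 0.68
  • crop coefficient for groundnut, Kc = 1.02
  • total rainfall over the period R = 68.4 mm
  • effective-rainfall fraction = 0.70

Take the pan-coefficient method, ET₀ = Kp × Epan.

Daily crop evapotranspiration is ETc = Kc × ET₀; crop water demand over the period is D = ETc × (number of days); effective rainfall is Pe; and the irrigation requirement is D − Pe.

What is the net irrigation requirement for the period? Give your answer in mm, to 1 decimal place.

ET₀ = 0.68 × 6.8 = 4.6240 mm/d
ETc = Kc × ET₀ = 1.02 × 4.6240 = 4.7165 mm/d
Crop demand D = ETc × 30 d = 4.7165 × 30 = 141.495 mm
Pe = 0.70 × 68.4 = 47.880 mm
D − Pe = 141.495 − 47.880 = 93.615 mm

93.6 mm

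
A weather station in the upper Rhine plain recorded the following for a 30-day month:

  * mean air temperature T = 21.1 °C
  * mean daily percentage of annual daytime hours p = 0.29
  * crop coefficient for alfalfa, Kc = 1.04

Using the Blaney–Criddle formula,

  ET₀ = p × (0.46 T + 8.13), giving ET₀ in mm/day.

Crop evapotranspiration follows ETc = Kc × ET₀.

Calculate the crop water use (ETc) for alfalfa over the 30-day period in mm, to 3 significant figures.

ET₀ = 0.29 × (0.46 × 21.1 + 8.13) = 0.29 × 17.836 = 5.1724 mm/d
ETc = Kc × ET₀ = 1.04 × 5.1724 = 5.3793 mm/d
Over 30 days: 5.3793 × 30 = 161.379 mm

161 mm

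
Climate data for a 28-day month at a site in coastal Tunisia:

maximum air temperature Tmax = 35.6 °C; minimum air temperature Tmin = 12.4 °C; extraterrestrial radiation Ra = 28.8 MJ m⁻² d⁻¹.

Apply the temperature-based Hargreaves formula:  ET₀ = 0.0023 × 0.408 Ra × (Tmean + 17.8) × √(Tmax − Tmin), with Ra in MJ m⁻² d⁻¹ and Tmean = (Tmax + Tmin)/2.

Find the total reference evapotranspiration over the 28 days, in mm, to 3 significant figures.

Tmean = (35.6 + 12.4)/2 = 24.00 °C
0.408 Ra = 0.408 × 28.8 = 11.7504 mm/d equivalent
ET₀ = 0.0023 × 11.7504 × (24.00 + 17.8) × √23.2 = 0.0023 × 11.7504 × 41.80 × 4.8166 = 5.4412 mm/d
Over 28 days: 5.4412 × 28 = 152.354 mm

152 mm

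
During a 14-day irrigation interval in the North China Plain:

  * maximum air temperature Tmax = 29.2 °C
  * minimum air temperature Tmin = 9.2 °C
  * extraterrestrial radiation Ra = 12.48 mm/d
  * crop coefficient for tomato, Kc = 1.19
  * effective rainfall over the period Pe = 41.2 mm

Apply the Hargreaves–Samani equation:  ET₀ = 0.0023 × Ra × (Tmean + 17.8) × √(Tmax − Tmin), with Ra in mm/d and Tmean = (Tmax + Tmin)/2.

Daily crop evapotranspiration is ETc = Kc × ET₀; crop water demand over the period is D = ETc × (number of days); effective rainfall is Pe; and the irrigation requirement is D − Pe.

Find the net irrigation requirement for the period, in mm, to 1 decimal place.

Tmean = (29.2 + 9.2)/2 = 19.20 °C
ET₀ = 0.0023 × 12.48 × (19.20 + 17.8) × √20.0 = 0.0023 × 12.48 × 37.00 × 4.4721 = 4.7496 mm/d
ETc = Kc × ET₀ = 1.19 × 4.7496 = 5.6520 mm/d
Crop demand D = ETc × 14 d = 5.6520 × 14 = 79.128 mm
D − Pe = 79.128 − 41.2 = 37.928 mm

37.9 mm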